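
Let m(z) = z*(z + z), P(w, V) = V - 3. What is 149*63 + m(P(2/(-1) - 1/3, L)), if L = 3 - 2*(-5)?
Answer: 9587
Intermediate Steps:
L = 13 (L = 3 + 10 = 13)
P(w, V) = -3 + V
m(z) = 2*z**2 (m(z) = z*(2*z) = 2*z**2)
149*63 + m(P(2/(-1) - 1/3, L)) = 149*63 + 2*(-3 + 13)**2 = 9387 + 2*10**2 = 9387 + 2*100 = 9387 + 200 = 9587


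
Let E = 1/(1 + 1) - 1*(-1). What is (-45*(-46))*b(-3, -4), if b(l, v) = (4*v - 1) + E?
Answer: -32085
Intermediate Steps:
E = 3/2 (E = 1/2 + 1 = ½ + 1 = 3/2 ≈ 1.5000)
b(l, v) = ½ + 4*v (b(l, v) = (4*v - 1) + 3/2 = (-1 + 4*v) + 3/2 = ½ + 4*v)
(-45*(-46))*b(-3, -4) = (-45*(-46))*(½ + 4*(-4)) = 2070*(½ - 16) = 2070*(-31/2) = -32085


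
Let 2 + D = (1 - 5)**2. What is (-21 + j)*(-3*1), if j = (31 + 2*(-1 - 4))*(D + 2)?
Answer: -945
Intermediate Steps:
D = 14 (D = -2 + (1 - 5)**2 = -2 + (-4)**2 = -2 + 16 = 14)
j = 336 (j = (31 + 2*(-1 - 4))*(14 + 2) = (31 + 2*(-5))*16 = (31 - 10)*16 = 21*16 = 336)
(-21 + j)*(-3*1) = (-21 + 336)*(-3*1) = 315*(-3) = -945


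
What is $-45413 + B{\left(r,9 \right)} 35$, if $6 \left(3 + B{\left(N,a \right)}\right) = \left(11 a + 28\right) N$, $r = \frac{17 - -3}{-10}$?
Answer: $- \frac{140999}{3} \approx -47000.0$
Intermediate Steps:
$r = -2$ ($r = \left(17 + 3\right) \left(- \frac{1}{10}\right) = 20 \left(- \frac{1}{10}\right) = -2$)
$B{\left(N,a \right)} = -3 + \frac{N \left(28 + 11 a\right)}{6}$ ($B{\left(N,a \right)} = -3 + \frac{\left(11 a + 28\right) N}{6} = -3 + \frac{\left(28 + 11 a\right) N}{6} = -3 + \frac{N \left(28 + 11 a\right)}{6}$)
$-45413 + B{\left(r,9 \right)} 35 = -45413 + \left(-3 + \frac{14}{3} \left(-2\right) + \frac{11}{6} \left(-2\right) 9\right) 35 = -45413 + \left(-3 - \frac{28}{3} - 33\right) 35 = -45413 - \frac{4760}{3} = - \frac{140999}{3}$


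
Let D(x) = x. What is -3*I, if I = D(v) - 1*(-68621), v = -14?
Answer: -205821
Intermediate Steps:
I = 68607 (I = -14 - 1*(-68621) = -14 + 68621 = 68607)
-3*I = -3*68607 = -205821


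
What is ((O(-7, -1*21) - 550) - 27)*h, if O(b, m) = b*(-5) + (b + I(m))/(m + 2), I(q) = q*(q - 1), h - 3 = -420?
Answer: 4484001/19 ≈ 2.3600e+5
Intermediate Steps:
h = -417 (h = 3 - 420 = -417)
I(q) = q*(-1 + q)
O(b, m) = -5*b + (b + m*(-1 + m))/(2 + m) (O(b, m) = b*(-5) + (b + m*(-1 + m))/(m + 2) = -5*b + (b + m*(-1 + m))/(2 + m))
((O(-7, -1*21) - 550) - 27)*h = (((-9*(-7) + (-1*21)*(-1 - 1*21) - 5*(-7)*(-1*21))/(2 - 1*21) - 550) - 27)*(-417) = (((63 - 21*(-1 - 21) - 5*(-7)*(-21))/(2 - 21) - 550) - 27)*(-417) = (((63 - 21*(-22) - 735)/(-19) - 550) - 27)*(-417) = ((-(63 + 462 - 735)/19 - 550) - 27)*(-417) = ((-1/19*(-210) - 550) - 27)*(-417) = ((210/19 - 550) - 27)*(-417) = (-10240/19 - 27)*(-417) = -10753/19*(-417) = 4484001/19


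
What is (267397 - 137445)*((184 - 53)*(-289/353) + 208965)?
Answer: 9580943294272/353 ≈ 2.7141e+10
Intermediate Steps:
(267397 - 137445)*((184 - 53)*(-289/353) + 208965) = 129952*(131*(-289*1/353) + 208965) = 129952*(131*(-289/353) + 208965) = 129952*(-37859/353 + 208965) = 129952*(73726786/353) = 9580943294272/353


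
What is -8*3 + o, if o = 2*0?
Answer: -24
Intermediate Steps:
o = 0
-8*3 + o = -8*3 + 0 = -24 + 0 = -24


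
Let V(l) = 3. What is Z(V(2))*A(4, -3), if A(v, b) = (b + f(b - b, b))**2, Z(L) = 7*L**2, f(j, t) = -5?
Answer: 4032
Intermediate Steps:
A(v, b) = (-5 + b)**2 (A(v, b) = (b - 5)**2 = (-5 + b)**2)
Z(V(2))*A(4, -3) = (7*3**2)*(-5 - 3)**2 = (7*9)*(-8)**2 = 63*64 = 4032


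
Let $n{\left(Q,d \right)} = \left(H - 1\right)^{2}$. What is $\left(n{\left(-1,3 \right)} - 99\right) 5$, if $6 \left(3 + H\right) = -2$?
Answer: $- \frac{3610}{9} \approx -401.11$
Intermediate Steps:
$H = - \frac{10}{3}$ ($H = -3 + \frac{1}{6} \left(-2\right) = -3 - \frac{1}{3} = - \frac{10}{3} \approx -3.3333$)
$n{\left(Q,d \right)} = \frac{169}{9}$ ($n{\left(Q,d \right)} = \left(- \frac{10}{3} - 1\right)^{2} = \left(- \frac{13}{3}\right)^{2} = \frac{169}{9}$)
$\left(n{\left(-1,3 \right)} - 99\right) 5 = \left(\frac{169}{9} - 99\right) 5 = \left(- \frac{722}{9}\right) 5 = - \frac{3610}{9}$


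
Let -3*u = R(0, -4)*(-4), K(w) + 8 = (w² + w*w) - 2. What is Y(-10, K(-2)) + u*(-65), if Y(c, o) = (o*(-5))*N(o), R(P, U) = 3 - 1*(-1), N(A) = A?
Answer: -1100/3 ≈ -366.67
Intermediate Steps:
K(w) = -10 + 2*w² (K(w) = -8 + ((w² + w*w) - 2) = -8 + ((w² + w²) - 2) = -8 + (2*w² - 2) = -8 + (-2 + 2*w²) = -10 + 2*w²)
R(P, U) = 4 (R(P, U) = 3 + 1 = 4)
Y(c, o) = -5*o² (Y(c, o) = (o*(-5))*o = (-5*o)*o = -5*o²)
u = 16/3 (u = -4*(-4)/3 = -⅓*(-16) = 16/3 ≈ 5.3333)
Y(-10, K(-2)) + u*(-65) = -5*(-10 + 2*(-2)²)² + (16/3)*(-65) = -5*(-10 + 2*4)² - 1040/3 = -5*(-10 + 8)² - 1040/3 = -5*(-2)² - 1040/3 = -5*4 - 1040/3 = -20 - 1040/3 = -1100/3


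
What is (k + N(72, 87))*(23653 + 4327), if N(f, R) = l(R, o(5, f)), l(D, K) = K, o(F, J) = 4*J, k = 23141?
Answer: 655543420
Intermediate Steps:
N(f, R) = 4*f
(k + N(72, 87))*(23653 + 4327) = (23141 + 4*72)*(23653 + 4327) = (23141 + 288)*27980 = 23429*27980 = 655543420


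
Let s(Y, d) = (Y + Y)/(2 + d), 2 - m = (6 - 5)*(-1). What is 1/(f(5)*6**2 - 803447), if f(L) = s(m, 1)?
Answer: -1/803375 ≈ -1.2447e-6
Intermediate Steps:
m = 3 (m = 2 - (6 - 5)*(-1) = 2 - (-1) = 2 - 1*(-1) = 2 + 1 = 3)
s(Y, d) = 2*Y/(2 + d) (s(Y, d) = (2*Y)/(2 + d) = 2*Y/(2 + d))
f(L) = 2 (f(L) = 2*3/(2 + 1) = 2*3/3 = 2*3*(1/3) = 2)
1/(f(5)*6**2 - 803447) = 1/(2*6**2 - 803447) = 1/(2*36 - 803447) = 1/(72 - 803447) = 1/(-803375) = -1/803375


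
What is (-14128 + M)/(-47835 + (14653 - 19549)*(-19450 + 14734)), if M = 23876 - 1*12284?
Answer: -2536/23041701 ≈ -0.00011006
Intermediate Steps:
M = 11592 (M = 23876 - 12284 = 11592)
(-14128 + M)/(-47835 + (14653 - 19549)*(-19450 + 14734)) = (-14128 + 11592)/(-47835 + (14653 - 19549)*(-19450 + 14734)) = -2536/(-47835 - 4896*(-4716)) = -2536/(-47835 + 23089536) = -2536/23041701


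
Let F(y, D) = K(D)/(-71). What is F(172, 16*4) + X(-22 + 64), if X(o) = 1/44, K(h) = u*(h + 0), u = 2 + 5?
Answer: -19641/3124 ≈ -6.2871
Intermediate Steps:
u = 7
K(h) = 7*h (K(h) = 7*(h + 0) = 7*h)
F(y, D) = -7*D/71 (F(y, D) = (7*D)/(-71) = (7*D)*(-1/71) = -7*D/71)
X(o) = 1/44
F(172, 16*4) + X(-22 + 64) = -112*4/71 + 1/44 = -7/71*64 + 1/44 = -448/71 + 1/44 = -19641/3124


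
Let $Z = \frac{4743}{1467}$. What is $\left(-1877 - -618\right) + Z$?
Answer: $- \frac{204690}{163} \approx -1255.8$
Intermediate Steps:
$Z = \frac{527}{163}$ ($Z = 4743 \cdot \frac{1}{1467} = \frac{527}{163} \approx 3.2331$)
$\left(-1877 - -618\right) + Z = \left(-1877 - -618\right) + \frac{527}{163} = \left(-1877 + 618\right) + \frac{527}{163} = -1259 + \frac{527}{163} = - \frac{204690}{163}$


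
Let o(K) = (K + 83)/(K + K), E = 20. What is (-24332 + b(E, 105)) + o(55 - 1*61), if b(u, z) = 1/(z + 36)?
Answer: -4575621/188 ≈ -24338.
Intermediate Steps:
b(u, z) = 1/(36 + z)
o(K) = (83 + K)/(2*K) (o(K) = (83 + K)/((2*K)) = (83 + K)*(1/(2*K)) = (83 + K)/(2*K))
(-24332 + b(E, 105)) + o(55 - 1*61) = (-24332 + 1/(36 + 105)) + (83 + (55 - 1*61))/(2*(55 - 1*61)) = (-24332 + 1/141) + (83 + (55 - 61))/(2*(55 - 61)) = (-24332 + 1/141) + (½)*(83 - 6)/(-6) = -3430811/141 + (½)*(-⅙)*77 = -3430811/141 - 77/12 = -4575621/188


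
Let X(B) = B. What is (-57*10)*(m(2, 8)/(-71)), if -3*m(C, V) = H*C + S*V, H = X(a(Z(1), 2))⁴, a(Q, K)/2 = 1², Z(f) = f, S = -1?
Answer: -4560/71 ≈ -64.225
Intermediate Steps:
a(Q, K) = 2 (a(Q, K) = 2*1² = 2*1 = 2)
H = 16 (H = 2⁴ = 16)
m(C, V) = -16*C/3 + V/3 (m(C, V) = -(16*C - V)/3 = -(-V + 16*C)/3 = -16*C/3 + V/3)
(-57*10)*(m(2, 8)/(-71)) = (-57*10)*((-16/3*2 + (⅓)*8)/(-71)) = -570*(-32/3 + 8/3)*(-1)/71 = -(-4560)*(-1)/71 = -570*8/71 = -4560/71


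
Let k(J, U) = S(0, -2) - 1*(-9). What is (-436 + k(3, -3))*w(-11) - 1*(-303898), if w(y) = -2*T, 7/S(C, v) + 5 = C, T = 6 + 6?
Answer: 1570898/5 ≈ 3.1418e+5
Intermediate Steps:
T = 12
S(C, v) = 7/(-5 + C)
k(J, U) = 38/5 (k(J, U) = 7/(-5 + 0) - 1*(-9) = 7/(-5) + 9 = 7*(-⅕) + 9 = -7/5 + 9 = 38/5)
w(y) = -24 (w(y) = -2*12 = -24)
(-436 + k(3, -3))*w(-11) - 1*(-303898) = (-436 + 38/5)*(-24) - 1*(-303898) = -2142/5*(-24) + 303898 = 51408/5 + 303898 = 1570898/5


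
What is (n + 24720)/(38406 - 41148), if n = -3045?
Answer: -7225/914 ≈ -7.9048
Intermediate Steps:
(n + 24720)/(38406 - 41148) = (-3045 + 24720)/(38406 - 41148) = 21675/(-2742) = 21675*(-1/2742) = -7225/914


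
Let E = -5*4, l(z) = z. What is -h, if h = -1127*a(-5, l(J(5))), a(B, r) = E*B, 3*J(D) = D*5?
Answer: 112700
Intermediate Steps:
J(D) = 5*D/3 (J(D) = (D*5)/3 = (5*D)/3 = 5*D/3)
E = -20
a(B, r) = -20*B
h = -112700 (h = -(-22540)*(-5) = -1127*100 = -112700)
-h = -1*(-112700) = 112700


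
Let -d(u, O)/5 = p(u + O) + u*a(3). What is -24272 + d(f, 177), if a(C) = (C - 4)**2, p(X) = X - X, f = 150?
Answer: -25022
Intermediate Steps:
p(X) = 0
a(C) = (-4 + C)**2
d(u, O) = -5*u (d(u, O) = -5*(0 + u*(-4 + 3)**2) = -5*(0 + u*(-1)**2) = -5*(0 + u*1) = -5*(0 + u) = -5*u)
-24272 + d(f, 177) = -24272 - 5*150 = -24272 - 750 = -25022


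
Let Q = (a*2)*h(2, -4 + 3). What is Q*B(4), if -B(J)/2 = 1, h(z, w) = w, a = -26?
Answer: -104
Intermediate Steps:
B(J) = -2 (B(J) = -2*1 = -2)
Q = 52 (Q = (-26*2)*(-4 + 3) = -52*(-1) = 52)
Q*B(4) = 52*(-2) = -104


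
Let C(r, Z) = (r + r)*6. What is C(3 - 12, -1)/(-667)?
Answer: 108/667 ≈ 0.16192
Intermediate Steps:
C(r, Z) = 12*r (C(r, Z) = (2*r)*6 = 12*r)
C(3 - 12, -1)/(-667) = (12*(3 - 12))/(-667) = (12*(-9))*(-1/667) = -108*(-1/667) = 108/667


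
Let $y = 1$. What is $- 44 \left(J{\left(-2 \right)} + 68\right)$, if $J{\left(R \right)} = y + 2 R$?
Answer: $-2860$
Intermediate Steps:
$J{\left(R \right)} = 1 + 2 R$
$- 44 \left(J{\left(-2 \right)} + 68\right) = - 44 \left(\left(1 + 2 \left(-2\right)\right) + 68\right) = - 44 \left(\left(1 - 4\right) + 68\right) = - 44 \left(-3 + 68\right) = \left(-44\right) 65 = -2860$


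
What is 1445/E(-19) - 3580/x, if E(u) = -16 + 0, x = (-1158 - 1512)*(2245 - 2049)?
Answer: -18903503/209328 ≈ -90.306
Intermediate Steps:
x = -523320 (x = -2670*196 = -523320)
E(u) = -16
1445/E(-19) - 3580/x = 1445/(-16) - 3580/(-523320) = 1445*(-1/16) - 3580*(-1/523320) = -1445/16 + 179/26166 = -18903503/209328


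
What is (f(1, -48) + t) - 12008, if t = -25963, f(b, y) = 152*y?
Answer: -45267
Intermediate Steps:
(f(1, -48) + t) - 12008 = (152*(-48) - 25963) - 12008 = (-7296 - 25963) - 12008 = -33259 - 12008 = -45267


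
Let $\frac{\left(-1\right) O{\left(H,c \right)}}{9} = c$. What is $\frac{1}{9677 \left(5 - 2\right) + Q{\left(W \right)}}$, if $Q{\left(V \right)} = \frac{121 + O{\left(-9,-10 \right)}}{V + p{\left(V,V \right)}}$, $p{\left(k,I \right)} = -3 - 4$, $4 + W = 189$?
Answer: $\frac{178}{5167729} \approx 3.4444 \cdot 10^{-5}$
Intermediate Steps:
$O{\left(H,c \right)} = - 9 c$
$W = 185$ ($W = -4 + 189 = 185$)
$p{\left(k,I \right)} = -7$ ($p{\left(k,I \right)} = -3 - 4 = -7$)
$Q{\left(V \right)} = \frac{211}{-7 + V}$ ($Q{\left(V \right)} = \frac{121 - -90}{V - 7} = \frac{121 + 90}{-7 + V} = \frac{211}{-7 + V}$)
$\frac{1}{9677 \left(5 - 2\right) + Q{\left(W \right)}} = \frac{1}{9677 \left(5 - 2\right) + \frac{211}{-7 + 185}} = \frac{1}{9677 \left(5 - 2\right) + \frac{211}{178}} = \frac{1}{9677 \cdot 3 + 211 \cdot \frac{1}{178}} = \frac{1}{29031 + \frac{211}{178}} = \frac{1}{\frac{5167729}{178}} = \frac{178}{5167729}$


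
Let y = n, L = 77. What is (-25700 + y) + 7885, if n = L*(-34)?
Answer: -20433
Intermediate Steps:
n = -2618 (n = 77*(-34) = -2618)
y = -2618
(-25700 + y) + 7885 = (-25700 - 2618) + 7885 = -28318 + 7885 = -20433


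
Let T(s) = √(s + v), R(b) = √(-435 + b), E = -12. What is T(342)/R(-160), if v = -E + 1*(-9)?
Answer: -I*√8211/119 ≈ -0.76147*I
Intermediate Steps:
v = 3 (v = -1*(-12) + 1*(-9) = 12 - 9 = 3)
T(s) = √(3 + s) (T(s) = √(s + 3) = √(3 + s))
T(342)/R(-160) = √(3 + 342)/(√(-435 - 160)) = √345/(√(-595)) = √345/((I*√595)) = √345*(-I*√595/595) = -I*√8211/119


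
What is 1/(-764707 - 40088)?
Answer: -1/804795 ≈ -1.2426e-6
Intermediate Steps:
1/(-764707 - 40088) = 1/(-804795) = -1/804795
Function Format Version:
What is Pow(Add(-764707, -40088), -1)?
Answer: Rational(-1, 804795) ≈ -1.2426e-6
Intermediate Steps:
Pow(Add(-764707, -40088), -1) = Pow(-804795, -1) = Rational(-1, 804795)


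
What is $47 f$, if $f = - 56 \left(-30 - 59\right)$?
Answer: $234248$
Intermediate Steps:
$f = 4984$ ($f = \left(-56\right) \left(-89\right) = 4984$)
$47 f = 47 \cdot 4984 = 234248$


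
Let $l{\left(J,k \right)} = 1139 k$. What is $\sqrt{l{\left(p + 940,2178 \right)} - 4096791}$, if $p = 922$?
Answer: $3 i \sqrt{179561} \approx 1271.2 i$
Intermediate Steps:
$\sqrt{l{\left(p + 940,2178 \right)} - 4096791} = \sqrt{1139 \cdot 2178 - 4096791} = \sqrt{2480742 - 4096791} = \sqrt{-1616049} = 3 i \sqrt{179561}$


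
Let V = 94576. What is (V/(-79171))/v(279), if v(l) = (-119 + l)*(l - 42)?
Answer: -5911/187635270 ≈ -3.1503e-5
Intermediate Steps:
v(l) = (-119 + l)*(-42 + l)
(V/(-79171))/v(279) = (94576/(-79171))/(4998 + 279² - 161*279) = (94576*(-1/79171))/(4998 + 77841 - 44919) = -94576/79171/37920 = -94576/79171*1/37920 = -5911/187635270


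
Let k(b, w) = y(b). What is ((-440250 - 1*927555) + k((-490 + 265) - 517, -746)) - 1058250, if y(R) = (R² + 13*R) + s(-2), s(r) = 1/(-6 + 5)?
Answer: -1885138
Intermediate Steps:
s(r) = -1 (s(r) = 1/(-1) = -1)
y(R) = -1 + R² + 13*R (y(R) = (R² + 13*R) - 1 = -1 + R² + 13*R)
k(b, w) = -1 + b² + 13*b
((-440250 - 1*927555) + k((-490 + 265) - 517, -746)) - 1058250 = ((-440250 - 1*927555) + (-1 + ((-490 + 265) - 517)² + 13*((-490 + 265) - 517))) - 1058250 = ((-440250 - 927555) + (-1 + (-225 - 517)² + 13*(-225 - 517))) - 1058250 = (-1367805 + (-1 + (-742)² + 13*(-742))) - 1058250 = (-1367805 + (-1 + 550564 - 9646)) - 1058250 = (-1367805 + 540917) - 1058250 = -826888 - 1058250 = -1885138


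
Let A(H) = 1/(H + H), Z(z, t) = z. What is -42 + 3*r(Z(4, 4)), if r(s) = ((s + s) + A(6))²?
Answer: 7393/48 ≈ 154.02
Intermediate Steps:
A(H) = 1/(2*H)
r(s) = (1/12 + 2*s)² (r(s) = ((s + s) + (½)/6)² = (2*s + (½)*(⅙))² = (2*s + 1/12)² = (1/12 + 2*s)²)
-42 + 3*r(Z(4, 4)) = -42 + 3*((1 + 24*4)²/144) = -42 + 3*((1 + 96)²/144) = -42 + 3*((1/144)*97²) = -42 + 3*((1/144)*9409) = -42 + 3*(9409/144) = -42 + 9409/48 = 7393/48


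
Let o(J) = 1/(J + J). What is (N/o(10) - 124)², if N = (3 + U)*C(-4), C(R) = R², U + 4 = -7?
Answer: 7203856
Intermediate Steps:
U = -11 (U = -4 - 7 = -11)
o(J) = 1/(2*J)
N = -128 (N = (3 - 11)*(-4)² = -8*16 = -128)
(N/o(10) - 124)² = (-128/((½)/10) - 124)² = (-128/((½)*(⅒)) - 124)² = (-128/1/20 - 124)² = (-128*20 - 124)² = (-2560 - 124)² = (-2684)² = 7203856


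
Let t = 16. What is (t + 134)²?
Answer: 22500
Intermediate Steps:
(t + 134)² = (16 + 134)² = 150² = 22500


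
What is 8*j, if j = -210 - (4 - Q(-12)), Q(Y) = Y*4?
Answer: -2096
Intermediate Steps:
Q(Y) = 4*Y
j = -262 (j = -210 - (4 - 4*(-12)) = -210 - (4 - 1*(-48)) = -210 - (4 + 48) = -210 - 1*52 = -210 - 52 = -262)
8*j = 8*(-262) = -2096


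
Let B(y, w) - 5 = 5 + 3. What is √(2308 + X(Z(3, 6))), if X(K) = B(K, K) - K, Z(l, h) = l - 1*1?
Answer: √2319 ≈ 48.156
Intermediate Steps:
B(y, w) = 13 (B(y, w) = 5 + (5 + 3) = 5 + 8 = 13)
Z(l, h) = -1 + l (Z(l, h) = l - 1 = -1 + l)
X(K) = 13 - K
√(2308 + X(Z(3, 6))) = √(2308 + (13 - (-1 + 3))) = √(2308 + (13 - 1*2)) = √(2308 + (13 - 2)) = √(2308 + 11) = √2319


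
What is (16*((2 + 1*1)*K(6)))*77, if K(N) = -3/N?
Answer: -1848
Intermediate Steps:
(16*((2 + 1*1)*K(6)))*77 = (16*((2 + 1*1)*(-3/6)))*77 = (16*((2 + 1)*(-3*⅙)))*77 = (16*(3*(-½)))*77 = (16*(-3/2))*77 = -24*77 = -1848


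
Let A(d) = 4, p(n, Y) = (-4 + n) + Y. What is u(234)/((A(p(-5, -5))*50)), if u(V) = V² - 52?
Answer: 6838/25 ≈ 273.52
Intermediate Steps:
p(n, Y) = -4 + Y + n
u(V) = -52 + V²
u(234)/((A(p(-5, -5))*50)) = (-52 + 234²)/((4*50)) = (-52 + 54756)/200 = 54704*(1/200) = 6838/25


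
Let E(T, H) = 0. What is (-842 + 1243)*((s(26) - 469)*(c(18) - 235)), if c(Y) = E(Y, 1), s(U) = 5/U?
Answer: 1148630415/26 ≈ 4.4178e+7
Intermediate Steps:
c(Y) = 0
(-842 + 1243)*((s(26) - 469)*(c(18) - 235)) = (-842 + 1243)*((5/26 - 469)*(0 - 235)) = 401*((5*(1/26) - 469)*(-235)) = 401*((5/26 - 469)*(-235)) = 401*(-12189/26*(-235)) = 401*(2864415/26) = 1148630415/26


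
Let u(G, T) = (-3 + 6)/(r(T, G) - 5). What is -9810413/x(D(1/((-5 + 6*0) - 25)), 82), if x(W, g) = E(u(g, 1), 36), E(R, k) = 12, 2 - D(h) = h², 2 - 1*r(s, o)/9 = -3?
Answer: -9810413/12 ≈ -8.1753e+5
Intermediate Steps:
r(s, o) = 45 (r(s, o) = 18 - 9*(-3) = 18 + 27 = 45)
u(G, T) = 3/40 (u(G, T) = (-3 + 6)/(45 - 5) = 3/40)
D(h) = 2 - h²
x(W, g) = 12
-9810413/x(D(1/((-5 + 6*0) - 25)), 82) = -9810413/12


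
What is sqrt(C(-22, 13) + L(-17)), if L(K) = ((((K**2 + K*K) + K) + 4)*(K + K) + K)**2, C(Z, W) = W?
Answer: sqrt(369677542) ≈ 19227.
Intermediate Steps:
L(K) = (K + 2*K*(4 + K + 2*K**2))**2 (L(K) = ((((K**2 + K**2) + K) + 4)*(2*K) + K)**2 = (((2*K**2 + K) + 4)*(2*K) + K)**2 = (((K + 2*K**2) + 4)*(2*K) + K)**2 = ((4 + K + 2*K**2)*(2*K) + K)**2 = (2*K*(4 + K + 2*K**2) + K)**2 = (K + 2*K*(4 + K + 2*K**2))**2)
sqrt(C(-22, 13) + L(-17)) = sqrt(13 + (-17)**2*(9 + 2*(-17) + 4*(-17)**2)**2) = sqrt(13 + 289*(9 - 34 + 4*289)**2) = sqrt(13 + 289*(9 - 34 + 1156)**2) = sqrt(13 + 289*1131**2) = sqrt(13 + 289*1279161) = sqrt(13 + 369677529) = sqrt(369677542)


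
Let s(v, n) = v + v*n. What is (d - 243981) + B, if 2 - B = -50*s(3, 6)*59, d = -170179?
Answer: -352208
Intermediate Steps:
s(v, n) = v + n*v
B = 61952 (B = 2 - (-150*(1 + 6))*59 = 2 - (-150*7)*59 = 2 - (-50*21)*59 = 2 - (-1050)*59 = 2 - 1*(-61950) = 2 + 61950 = 61952)
(d - 243981) + B = (-170179 - 243981) + 61952 = -414160 + 61952 = -352208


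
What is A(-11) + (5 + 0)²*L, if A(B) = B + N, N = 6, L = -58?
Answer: -1455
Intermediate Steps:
A(B) = 6 + B (A(B) = B + 6 = 6 + B)
A(-11) + (5 + 0)²*L = (6 - 11) + (5 + 0)²*(-58) = -5 + 5²*(-58) = -5 + 25*(-58) = -5 - 1450 = -1455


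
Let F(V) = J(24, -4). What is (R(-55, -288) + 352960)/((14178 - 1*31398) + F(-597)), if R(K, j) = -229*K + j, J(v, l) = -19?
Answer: -365267/17239 ≈ -21.188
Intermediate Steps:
R(K, j) = j - 229*K
F(V) = -19
(R(-55, -288) + 352960)/((14178 - 1*31398) + F(-597)) = ((-288 - 229*(-55)) + 352960)/((14178 - 1*31398) - 19) = ((-288 + 12595) + 352960)/((14178 - 31398) - 19) = (12307 + 352960)/(-17220 - 19) = 365267/(-17239) = 365267*(-1/17239) = -365267/17239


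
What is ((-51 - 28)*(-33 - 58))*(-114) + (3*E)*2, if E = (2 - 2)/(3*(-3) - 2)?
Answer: -819546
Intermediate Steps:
E = 0 (E = 0/(-9 - 2) = 0/(-11) = 0*(-1/11) = 0)
((-51 - 28)*(-33 - 58))*(-114) + (3*E)*2 = ((-51 - 28)*(-33 - 58))*(-114) + (3*0)*2 = -79*(-91)*(-114) + 0*2 = 7189*(-114) + 0 = -819546 + 0 = -819546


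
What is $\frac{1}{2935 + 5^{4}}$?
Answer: $\frac{1}{3560} \approx 0.0002809$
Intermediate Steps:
$\frac{1}{2935 + 5^{4}} = \frac{1}{2935 + 625} = \frac{1}{3560}$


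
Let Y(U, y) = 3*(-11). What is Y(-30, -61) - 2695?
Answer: -2728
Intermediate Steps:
Y(U, y) = -33
Y(-30, -61) - 2695 = -33 - 2695 = -2728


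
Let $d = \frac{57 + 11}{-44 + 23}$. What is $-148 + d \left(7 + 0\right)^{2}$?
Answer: $- \frac{920}{3} \approx -306.67$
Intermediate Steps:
$d = - \frac{68}{21}$ ($d = \frac{68}{-21} = 68 \left(- \frac{1}{21}\right) = - \frac{68}{21} \approx -3.2381$)
$-148 + d \left(7 + 0\right)^{2} = -148 - \frac{68 \left(7 + 0\right)^{2}}{21} = -148 - \frac{68 \cdot 7^{2}}{21} = -148 - \frac{476}{3} = - \frac{920}{3}$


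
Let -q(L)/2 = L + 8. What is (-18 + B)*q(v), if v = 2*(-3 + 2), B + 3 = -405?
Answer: 5112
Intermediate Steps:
B = -408 (B = -3 - 405 = -408)
v = -2 (v = 2*(-1) = -2)
q(L) = -16 - 2*L (q(L) = -2*(L + 8) = -2*(8 + L) = -16 - 2*L)
(-18 + B)*q(v) = (-18 - 408)*(-16 - 2*(-2)) = -426*(-16 + 4) = -426*(-12) = 5112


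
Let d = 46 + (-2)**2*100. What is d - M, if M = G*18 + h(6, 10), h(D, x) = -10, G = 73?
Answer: -858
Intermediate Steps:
d = 446 (d = 46 + 4*100 = 46 + 400 = 446)
M = 1304 (M = 73*18 - 10 = 1314 - 10 = 1304)
d - M = 446 - 1*1304 = 446 - 1304 = -858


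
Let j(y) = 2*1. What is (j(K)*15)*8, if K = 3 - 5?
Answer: 240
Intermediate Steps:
K = -2
j(y) = 2
(j(K)*15)*8 = (2*15)*8 = 30*8 = 240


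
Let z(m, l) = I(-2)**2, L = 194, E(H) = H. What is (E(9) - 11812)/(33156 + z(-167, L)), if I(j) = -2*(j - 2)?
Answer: -1073/3020 ≈ -0.35530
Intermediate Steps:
I(j) = 4 - 2*j (I(j) = -2*(-2 + j) = 4 - 2*j)
z(m, l) = 64 (z(m, l) = (4 - 2*(-2))**2 = (4 + 4)**2 = 8**2 = 64)
(E(9) - 11812)/(33156 + z(-167, L)) = (9 - 11812)/(33156 + 64) = -11803/33220 = -11803*1/33220 = -1073/3020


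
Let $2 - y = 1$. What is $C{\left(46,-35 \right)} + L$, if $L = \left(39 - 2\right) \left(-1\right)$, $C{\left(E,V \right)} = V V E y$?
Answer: $56313$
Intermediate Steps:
$y = 1$ ($y = 2 - 1 = 1$)
$C{\left(E,V \right)} = E V^{2}$ ($C{\left(E,V \right)} = V V E 1 = V E V 1 = V E V = E V^{2}$)
$L = -37$ ($L = 37 \left(-1\right) = -37$)
$C{\left(46,-35 \right)} + L = 46 \left(-35\right)^{2} - 37 = 46 \cdot 1225 - 37 = 56350 - 37 = 56313$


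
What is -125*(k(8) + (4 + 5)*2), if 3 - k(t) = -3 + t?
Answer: -2000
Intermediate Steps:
k(t) = 6 - t (k(t) = 3 - (-3 + t) = 3 + (3 - t) = 6 - t)
-125*(k(8) + (4 + 5)*2) = -125*((6 - 1*8) + (4 + 5)*2) = -125*((6 - 8) + 9*2) = -125*(-2 + 18) = -125*16 = -2000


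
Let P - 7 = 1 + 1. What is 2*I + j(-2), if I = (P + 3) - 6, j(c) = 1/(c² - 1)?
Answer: 37/3 ≈ 12.333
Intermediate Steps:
P = 9 (P = 7 + (1 + 1) = 7 + 2 = 9)
j(c) = 1/(-1 + c²)
I = 6 (I = (9 + 3) - 6 = 12 - 6 = 6)
2*I + j(-2) = 2*6 + 1/(-1 + (-2)²) = 12 + 1/(-1 + 4) = 12 + 1/3 = 12 + ⅓ = 37/3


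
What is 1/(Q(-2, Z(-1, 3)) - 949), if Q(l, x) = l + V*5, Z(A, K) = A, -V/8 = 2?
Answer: -1/1031 ≈ -0.00096993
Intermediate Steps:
V = -16 (V = -8*2 = -16)
Q(l, x) = -80 + l (Q(l, x) = l - 16*5 = l - 80 = -80 + l)
1/(Q(-2, Z(-1, 3)) - 949) = 1/((-80 - 2) - 949) = 1/(-82 - 949) = 1/(-1031) = -1/1031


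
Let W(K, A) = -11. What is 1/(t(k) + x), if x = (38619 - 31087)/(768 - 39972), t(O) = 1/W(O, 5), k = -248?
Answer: -9801/2774 ≈ -3.5332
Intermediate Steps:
t(O) = -1/11 (t(O) = 1/(-11) = -1/11)
x = -1883/9801 (x = 7532/(-39204) = 7532*(-1/39204) = -1883/9801 ≈ -0.19212)
1/(t(k) + x) = 1/(-1/11 - 1883/9801) = 1/(-2774/9801) = -9801/2774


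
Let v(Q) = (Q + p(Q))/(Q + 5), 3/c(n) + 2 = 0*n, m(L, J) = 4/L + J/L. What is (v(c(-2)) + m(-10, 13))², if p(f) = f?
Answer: 32041/4900 ≈ 6.5390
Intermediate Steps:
c(n) = -3/2 (c(n) = 3/(-2 + 0*n) = 3/(-2 + 0) = 3/(-2) = 3*(-½) = -3/2)
v(Q) = 2*Q/(5 + Q) (v(Q) = (Q + Q)/(Q + 5) = (2*Q)/(5 + Q) = 2*Q/(5 + Q))
(v(c(-2)) + m(-10, 13))² = (2*(-3/2)/(5 - 3/2) + (4 + 13)/(-10))² = (2*(-3/2)/(7/2) - ⅒*17)² = (2*(-3/2)*(2/7) - 17/10)² = (-6/7 - 17/10)² = (-179/70)² = 32041/4900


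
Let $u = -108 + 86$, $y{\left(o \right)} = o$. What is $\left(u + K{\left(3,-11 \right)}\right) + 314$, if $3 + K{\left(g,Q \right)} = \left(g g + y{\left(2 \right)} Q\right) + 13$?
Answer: $289$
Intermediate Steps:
$u = -22$
$K{\left(g,Q \right)} = 10 + g^{2} + 2 Q$ ($K{\left(g,Q \right)} = -3 + \left(\left(g g + 2 Q\right) + 13\right) = -3 + \left(\left(g^{2} + 2 Q\right) + 13\right) = -3 + \left(13 + g^{2} + 2 Q\right) = 10 + g^{2} + 2 Q$)
$\left(u + K{\left(3,-11 \right)}\right) + 314 = \left(-22 + \left(10 + 3^{2} + 2 \left(-11\right)\right)\right) + 314 = \left(-22 + \left(10 + 9 - 22\right)\right) + 314 = \left(-22 - 3\right) + 314 = -25 + 314 = 289$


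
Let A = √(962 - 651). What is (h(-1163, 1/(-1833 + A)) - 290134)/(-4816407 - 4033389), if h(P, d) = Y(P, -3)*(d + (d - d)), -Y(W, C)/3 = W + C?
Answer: 487367107643/14865789973044 + 583*√311/4955263324348 ≈ 0.032784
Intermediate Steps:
A = √311 ≈ 17.635
Y(W, C) = -3*C - 3*W (Y(W, C) = -3*(W + C) = -3*(C + W) = -3*C - 3*W)
h(P, d) = d*(9 - 3*P) (h(P, d) = (-3*(-3) - 3*P)*(d + (d - d)) = (9 - 3*P)*(d + 0) = (9 - 3*P)*d = d*(9 - 3*P))
(h(-1163, 1/(-1833 + A)) - 290134)/(-4816407 - 4033389) = (3*(3 - 1*(-1163))/(-1833 + √311) - 290134)/(-4816407 - 4033389) = (3*(3 + 1163)/(-1833 + √311) - 290134)/(-8849796) = (3*1166/(-1833 + √311) - 290134)*(-1/8849796) = (3498/(-1833 + √311) - 290134)*(-1/8849796) = (-290134 + 3498/(-1833 + √311))*(-1/8849796) = 145067/4424898 - 583/(1474966*(-1833 + √311))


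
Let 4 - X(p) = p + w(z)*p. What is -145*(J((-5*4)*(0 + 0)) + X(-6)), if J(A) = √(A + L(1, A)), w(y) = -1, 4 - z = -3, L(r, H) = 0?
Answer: -580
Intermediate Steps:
z = 7 (z = 4 - 1*(-3) = 4 + 3 = 7)
J(A) = √A (J(A) = √(A + 0) = √A)
X(p) = 4 (X(p) = 4 - (p - p) = 4 - 1*0 = 4 + 0 = 4)
-145*(J((-5*4)*(0 + 0)) + X(-6)) = -145*(√((-5*4)*(0 + 0)) + 4) = -145*(√(-20*0) + 4) = -145*(√0 + 4) = -145*(0 + 4) = -145*4 = -580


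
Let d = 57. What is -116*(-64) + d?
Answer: 7481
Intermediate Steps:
-116*(-64) + d = -116*(-64) + 57 = 7424 + 57 = 7481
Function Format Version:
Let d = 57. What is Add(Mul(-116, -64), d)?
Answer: 7481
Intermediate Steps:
Add(Mul(-116, -64), d) = Add(Mul(-116, -64), 57) = Add(7424, 57) = 7481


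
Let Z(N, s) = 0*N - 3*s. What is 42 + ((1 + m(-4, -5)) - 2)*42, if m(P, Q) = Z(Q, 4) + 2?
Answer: -420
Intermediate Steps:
Z(N, s) = -3*s (Z(N, s) = 0 - 3*s = -3*s)
m(P, Q) = -10 (m(P, Q) = -3*4 + 2 = -12 + 2 = -10)
42 + ((1 + m(-4, -5)) - 2)*42 = 42 + ((1 - 10) - 2)*42 = 42 + (-9 - 2)*42 = 42 - 11*42 = 42 - 462 = -420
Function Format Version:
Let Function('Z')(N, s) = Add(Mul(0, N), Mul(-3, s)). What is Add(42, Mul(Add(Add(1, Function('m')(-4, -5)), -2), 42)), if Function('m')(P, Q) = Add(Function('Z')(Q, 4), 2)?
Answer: -420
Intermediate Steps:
Function('Z')(N, s) = Mul(-3, s) (Function('Z')(N, s) = Add(0, Mul(-3, s)) = Mul(-3, s))
Function('m')(P, Q) = -10 (Function('m')(P, Q) = Add(Mul(-3, 4), 2) = Add(-12, 2) = -10)
Add(42, Mul(Add(Add(1, Function('m')(-4, -5)), -2), 42)) = Add(42, Mul(Add(Add(1, -10), -2), 42)) = Add(42, Mul(Add(-9, -2), 42)) = Add(42, Mul(-11, 42)) = Add(42, -462) = -420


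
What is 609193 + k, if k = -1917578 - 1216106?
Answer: -2524491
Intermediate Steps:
k = -3133684
609193 + k = 609193 - 3133684 = -2524491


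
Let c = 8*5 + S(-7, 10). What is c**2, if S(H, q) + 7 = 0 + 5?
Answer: 1444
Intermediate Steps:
S(H, q) = -2 (S(H, q) = -7 + (0 + 5) = -7 + 5 = -2)
c = 38 (c = 8*5 - 2 = 40 - 2 = 38)
c**2 = 38**2 = 1444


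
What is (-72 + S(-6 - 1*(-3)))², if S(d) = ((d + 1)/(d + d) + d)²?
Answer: 341056/81 ≈ 4210.6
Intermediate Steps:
S(d) = (d + (1 + d)/(2*d))² (S(d) = ((1 + d)/((2*d)) + d)² = ((1 + d)*(1/(2*d)) + d)² = ((1 + d)/(2*d) + d)² = (d + (1 + d)/(2*d))²)
(-72 + S(-6 - 1*(-3)))² = (-72 + (1 + (-6 - 1*(-3)) + 2*(-6 - 1*(-3))²)²/(4*(-6 - 1*(-3))²))² = (-72 + (1 + (-6 + 3) + 2*(-6 + 3)²)²/(4*(-6 + 3)²))² = (-72 + (¼)*(1 - 3 + 2*(-3)²)²/(-3)²)² = (-72 + (¼)*(⅑)*(1 - 3 + 2*9)²)² = (-72 + (¼)*(⅑)*(1 - 3 + 18)²)² = (-72 + (¼)*(⅑)*16²)² = (-72 + (¼)*(⅑)*256)² = (-72 + 64/9)² = (-584/9)² = 341056/81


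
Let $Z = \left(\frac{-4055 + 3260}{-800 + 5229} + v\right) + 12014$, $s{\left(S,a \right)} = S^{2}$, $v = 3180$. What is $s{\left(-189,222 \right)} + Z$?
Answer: $\frac{225501740}{4429} \approx 50915.0$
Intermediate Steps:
$Z = \frac{67293431}{4429}$ ($Z = \left(\frac{-4055 + 3260}{-800 + 5229} + 3180\right) + 12014 = \left(- \frac{795}{4429} + 3180\right) + 12014 = \frac{14083425}{4429} + 12014 = \frac{67293431}{4429} \approx 15194.0$)
$s{\left(-189,222 \right)} + Z = \left(-189\right)^{2} + \frac{67293431}{4429} = 35721 + \frac{67293431}{4429} = \frac{225501740}{4429}$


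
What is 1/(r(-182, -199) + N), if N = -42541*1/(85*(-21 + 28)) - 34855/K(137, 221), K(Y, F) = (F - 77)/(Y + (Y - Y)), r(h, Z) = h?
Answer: -85680/2862924989 ≈ -2.9927e-5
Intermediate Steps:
K(Y, F) = (-77 + F)/Y (K(Y, F) = (-77 + F)/(Y + 0) = (-77 + F)/Y)
N = -2847331229/85680 (N = -42541*1/(85*(-21 + 28)) - 34855*137/(-77 + 221) = -42541/(7*85) - 34855/((1/137)*144) = -42541/595 - 34855/144/137 = -42541*1/595 - 34855*137/144 = -42541/595 - 4775135/144 = -2847331229/85680 ≈ -33232.)
1/(r(-182, -199) + N) = 1/(-182 - 2847331229/85680) = 1/(-2862924989/85680) = -85680/2862924989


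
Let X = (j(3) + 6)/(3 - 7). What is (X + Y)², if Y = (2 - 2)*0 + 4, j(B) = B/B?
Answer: 81/16 ≈ 5.0625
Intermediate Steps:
j(B) = 1
Y = 4 (Y = 0*0 + 4 = 0 + 4 = 4)
X = -7/4 (X = (1 + 6)/(3 - 7) = 7/(-4) = 7*(-¼) = -7/4 ≈ -1.7500)
(X + Y)² = (-7/4 + 4)² = (9/4)² = 81/16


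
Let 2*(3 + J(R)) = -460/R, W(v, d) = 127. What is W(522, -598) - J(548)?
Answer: 35735/274 ≈ 130.42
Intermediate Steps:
J(R) = -3 - 230/R (J(R) = -3 + (-460/R)/2 = -3 - 230/R)
W(522, -598) - J(548) = 127 - (-3 - 230/548) = 127 - (-3 - 230*1/548) = 127 - (-3 - 115/274) = 127 - 1*(-937/274) = 127 + 937/274 = 35735/274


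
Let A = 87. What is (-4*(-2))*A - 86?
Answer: 610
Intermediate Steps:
(-4*(-2))*A - 86 = -4*(-2)*87 - 86 = 8*87 - 86 = 696 - 86 = 610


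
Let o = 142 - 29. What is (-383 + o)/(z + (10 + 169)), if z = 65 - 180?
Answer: -135/32 ≈ -4.2188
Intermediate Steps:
z = -115
o = 113
(-383 + o)/(z + (10 + 169)) = (-383 + 113)/(-115 + (10 + 169)) = -270/(-115 + 179) = -270/64 = -270*1/64 = -135/32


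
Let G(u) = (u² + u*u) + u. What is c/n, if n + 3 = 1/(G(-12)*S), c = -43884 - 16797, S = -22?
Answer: 368455032/18217 ≈ 20226.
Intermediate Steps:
G(u) = u + 2*u² (G(u) = (u² + u²) + u = 2*u² + u = u + 2*u²)
c = -60681
n = -18217/6072 (n = -3 + 1/(-12*(1 + 2*(-12))*(-22)) = -3 + 1/(-12*(1 - 24)*(-22)) = -3 + 1/(-12*(-23)*(-22)) = -3 + 1/(276*(-22)) = -3 + 1/(-6072) = -3 - 1/6072 = -18217/6072 ≈ -3.0002)
c/n = -60681/(-18217/6072) = -60681*(-6072/18217) = 368455032/18217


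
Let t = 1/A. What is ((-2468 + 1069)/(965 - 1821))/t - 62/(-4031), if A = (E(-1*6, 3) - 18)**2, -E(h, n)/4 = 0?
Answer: 456802157/862634 ≈ 529.54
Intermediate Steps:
E(h, n) = 0 (E(h, n) = -4*0 = 0)
A = 324 (A = (0 - 18)**2 = (-18)**2 = 324)
t = 1/324 ≈ 0.0030864
((-2468 + 1069)/(965 - 1821))/t - 62/(-4031) = ((-2468 + 1069)/(965 - 1821))/(1/324) - 62/(-4031) = -1399/(-856)*324 - 62*(-1/4031) = -1399*(-1/856)*324 + 62/4031 = (1399/856)*324 + 62/4031 = 113319/214 + 62/4031 = 456802157/862634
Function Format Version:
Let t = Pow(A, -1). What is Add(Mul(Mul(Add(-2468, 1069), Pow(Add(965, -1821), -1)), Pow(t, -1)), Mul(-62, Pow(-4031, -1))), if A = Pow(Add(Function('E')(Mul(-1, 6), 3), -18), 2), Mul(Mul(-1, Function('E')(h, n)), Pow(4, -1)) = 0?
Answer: Rational(456802157, 862634) ≈ 529.54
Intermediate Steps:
Function('E')(h, n) = 0 (Function('E')(h, n) = Mul(-4, 0) = 0)
A = 324 (A = Pow(Add(0, -18), 2) = Pow(-18, 2) = 324)
t = Rational(1, 324) (t = Pow(324, -1) = Rational(1, 324) ≈ 0.0030864)
Add(Mul(Mul(Add(-2468, 1069), Pow(Add(965, -1821), -1)), Pow(t, -1)), Mul(-62, Pow(-4031, -1))) = Add(Mul(Mul(Add(-2468, 1069), Pow(Add(965, -1821), -1)), Pow(Rational(1, 324), -1)), Mul(-62, Pow(-4031, -1))) = Add(Mul(Mul(-1399, Pow(-856, -1)), 324), Mul(-62, Rational(-1, 4031))) = Add(Mul(Mul(-1399, Rational(-1, 856)), 324), Rational(62, 4031)) = Add(Mul(Rational(1399, 856), 324), Rational(62, 4031)) = Add(Rational(113319, 214), Rational(62, 4031)) = Rational(456802157, 862634)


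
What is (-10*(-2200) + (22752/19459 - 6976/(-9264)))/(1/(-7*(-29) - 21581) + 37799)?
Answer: 1766466987065032/3034765999196327 ≈ 0.58208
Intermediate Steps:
(-10*(-2200) + (22752/19459 - 6976/(-9264)))/(1/(-7*(-29) - 21581) + 37799) = (22000 + (22752*(1/19459) - 6976*(-1/9264)))/(1/(203 - 21581) + 37799) = (22000 + (22752/19459 + 436/579))/(1/(-21378) + 37799) = (22000 + 21657532/11266761)/(-1/21378 + 37799) = 247890399532/(11266761*(808067021/21378)) = (247890399532/11266761)*(21378/808067021) = 1766466987065032/3034765999196327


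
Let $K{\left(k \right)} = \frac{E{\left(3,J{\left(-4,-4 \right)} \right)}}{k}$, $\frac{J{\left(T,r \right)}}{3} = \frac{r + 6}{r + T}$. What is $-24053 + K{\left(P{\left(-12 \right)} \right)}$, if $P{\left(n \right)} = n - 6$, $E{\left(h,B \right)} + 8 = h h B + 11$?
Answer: $- \frac{577267}{24} \approx -24053.0$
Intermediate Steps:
$J{\left(T,r \right)} = \frac{3 \left(6 + r\right)}{T + r}$ ($J{\left(T,r \right)} = 3 \frac{r + 6}{r + T} = 3 \frac{6 + r}{T + r} = \frac{3 \left(6 + r\right)}{T + r}$)
$E{\left(h,B \right)} = 3 + B h^{2}$ ($E{\left(h,B \right)} = -8 + \left(h h B + 11\right) = -8 + \left(h^{2} B + 11\right) = -8 + \left(B h^{2} + 11\right) = -8 + \left(11 + B h^{2}\right) = 3 + B h^{2}$)
$P{\left(n \right)} = -6 + n$
$K{\left(k \right)} = - \frac{15}{4 k}$ ($K{\left(k \right)} = \frac{3 + \frac{3 \left(6 - 4\right)}{-4 - 4} \cdot 3^{2}}{k} = \frac{3 + 3 \frac{1}{-8} \cdot 2 \cdot 9}{k} = \frac{3 + 3 \left(- \frac{1}{8}\right) 2 \cdot 9}{k} = \frac{3 - \frac{27}{4}}{k} = - \frac{15}{4 k}$)
$-24053 + K{\left(P{\left(-12 \right)} \right)} = -24053 - \frac{15}{4 \left(-6 - 12\right)} = -24053 - \frac{15}{4 \left(-18\right)} = -24053 - - \frac{5}{24} = -24053 + \frac{5}{24} = - \frac{577267}{24}$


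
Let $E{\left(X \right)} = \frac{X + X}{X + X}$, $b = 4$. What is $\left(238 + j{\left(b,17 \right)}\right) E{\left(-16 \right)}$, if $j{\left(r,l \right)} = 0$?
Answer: $238$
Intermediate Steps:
$E{\left(X \right)} = 1$ ($E{\left(X \right)} = \frac{2 X}{2 X} = 2 X \frac{1}{2 X} = 1$)
$\left(238 + j{\left(b,17 \right)}\right) E{\left(-16 \right)} = \left(238 + 0\right) 1 = 238 \cdot 1 = 238$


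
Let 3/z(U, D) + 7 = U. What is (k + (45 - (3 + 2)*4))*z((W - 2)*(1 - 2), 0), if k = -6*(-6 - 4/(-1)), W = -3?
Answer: -111/2 ≈ -55.500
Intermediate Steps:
z(U, D) = 3/(-7 + U)
k = 12 (k = -6*(-6 - 4*(-1)) = -6*(-6 + 4) = -6*(-2) = 12)
(k + (45 - (3 + 2)*4))*z((W - 2)*(1 - 2), 0) = (12 + (45 - (3 + 2)*4))*(3/(-7 + (-3 - 2)*(1 - 2))) = (12 + (45 - 5*4))*(3/(-7 - 5*(-1))) = (12 + (45 - 1*20))*(3/(-7 + 5)) = (12 + (45 - 20))*(3/(-2)) = (12 + 25)*(3*(-½)) = 37*(-3/2) = -111/2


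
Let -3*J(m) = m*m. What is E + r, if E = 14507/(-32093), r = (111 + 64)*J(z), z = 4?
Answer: -89903921/96279 ≈ -933.79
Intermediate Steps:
J(m) = -m²/3 (J(m) = -m*m/3 = -m²/3)
r = -2800/3 (r = (111 + 64)*(-⅓*4²) = 175*(-⅓*16) = 175*(-16/3) = -2800/3 ≈ -933.33)
E = -14507/32093 (E = 14507*(-1/32093) = -14507/32093 ≈ -0.45203)
E + r = -14507/32093 - 2800/3 = -89903921/96279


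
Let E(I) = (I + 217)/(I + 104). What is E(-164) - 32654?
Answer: -1959293/60 ≈ -32655.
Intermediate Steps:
E(I) = (217 + I)/(104 + I)
E(-164) - 32654 = (217 - 164)/(104 - 164) - 32654 = 53/(-60) - 32654 = -1/60*53 - 32654 = -53/60 - 32654 = -1959293/60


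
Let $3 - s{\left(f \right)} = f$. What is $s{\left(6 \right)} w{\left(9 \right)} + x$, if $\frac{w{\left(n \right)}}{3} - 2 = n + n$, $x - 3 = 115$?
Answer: $-62$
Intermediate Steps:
$x = 118$ ($x = 3 + 115 = 118$)
$s{\left(f \right)} = 3 - f$
$w{\left(n \right)} = 6 + 6 n$ ($w{\left(n \right)} = 6 + 3 \left(n + n\right) = 6 + 3 \cdot 2 n = 6 + 6 n$)
$s{\left(6 \right)} w{\left(9 \right)} + x = \left(3 - 6\right) \left(6 + 6 \cdot 9\right) + 118 = \left(3 - 6\right) \left(6 + 54\right) + 118 = \left(-3\right) 60 + 118 = -180 + 118 = -62$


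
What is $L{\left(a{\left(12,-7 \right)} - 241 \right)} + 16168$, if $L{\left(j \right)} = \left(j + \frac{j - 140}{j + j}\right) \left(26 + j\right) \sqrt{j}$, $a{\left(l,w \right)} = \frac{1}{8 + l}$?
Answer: $16168 + \frac{99507108729 i \sqrt{24095}}{19276000} \approx 16168.0 + 8.0131 \cdot 10^{5} i$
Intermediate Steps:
$L{\left(j \right)} = \sqrt{j} \left(26 + j\right) \left(j + \frac{-140 + j}{2 j}\right)$ ($L{\left(j \right)} = \left(j + \frac{-140 + j}{2 j}\right) \left(26 + j\right) \sqrt{j} = \left(26 + j\right) \left(j + \frac{-140 + j}{2 j}\right) \sqrt{j} = \sqrt{j} \left(26 + j\right) \left(j + \frac{-140 + j}{2 j}\right)$)
$L{\left(a{\left(12,-7 \right)} - 241 \right)} + 16168 = \frac{-3640 + \left(\frac{1}{8 + 12} - 241\right) \left(-114 + 2 \left(\frac{1}{8 + 12} - 241\right)^{2} + 53 \left(\frac{1}{8 + 12} - 241\right)\right)}{2 \sqrt{\frac{1}{8 + 12} - 241}} + 16168 = \frac{-3640 + \left(\frac{1}{20} - 241\right) \left(-114 + 2 \left(\frac{1}{20} - 241\right)^{2} + 53 \left(\frac{1}{20} - 241\right)\right)}{2 \sqrt{\frac{1}{20} - 241}} + 16168 = \frac{-3640 - \frac{4819 \left(-114 + 2 \left(- \frac{4819}{20}\right)^{2} + 53 \left(- \frac{4819}{20}\right)\right)}{20}}{2 \frac{i \sqrt{24095}}{10}} + 16168 = \frac{- \frac{2 i \sqrt{24095}}{4819} \left(-3640 - \frac{4819 \left(-114 + 2 \cdot \frac{23222761}{400} - \frac{255407}{20}\right)}{20}\right)}{2} + 16168 = \frac{- \frac{2 i \sqrt{24095}}{4819} \left(-3640 - \frac{4819 \left(-114 + \frac{23222761}{200} - \frac{255407}{20}\right)}{20}\right)}{2} + 16168 = \frac{- \frac{2 i \sqrt{24095}}{4819} \left(-3640 - \frac{99492548729}{4000}\right)}{2} + 16168 = \frac{1}{2} \left(- \frac{2 i \sqrt{24095}}{4819}\right) \left(- \frac{99507108729}{4000}\right) + 16168 = \frac{99507108729 i \sqrt{24095}}{19276000} + 16168 = 16168 + \frac{99507108729 i \sqrt{24095}}{19276000}$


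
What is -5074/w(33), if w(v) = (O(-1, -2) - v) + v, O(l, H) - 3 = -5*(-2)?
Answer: -5074/13 ≈ -390.31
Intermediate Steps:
O(l, H) = 13 (O(l, H) = 3 - 5*(-2) = 3 + 10 = 13)
w(v) = 13 (w(v) = (13 - v) + v = 13)
-5074/w(33) = -5074/13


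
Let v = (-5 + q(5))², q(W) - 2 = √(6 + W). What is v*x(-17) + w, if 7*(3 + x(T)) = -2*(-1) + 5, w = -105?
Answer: -145 + 12*√11 ≈ -105.20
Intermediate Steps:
q(W) = 2 + √(6 + W)
v = (-3 + √11)² (v = (-5 + (2 + √(6 + 5)))² = (-5 + (2 + √11))² = (-3 + √11)² ≈ 0.10025)
x(T) = -2 (x(T) = -3 + (-2*(-1) + 5)/7 = -3 + (2 + 5)/7 = -3 + (⅐)*7 = -3 + 1 = -2)
v*x(-17) + w = (3 - √11)²*(-2) - 105 = -2*(3 - √11)² - 105 = -105 - 2*(3 - √11)²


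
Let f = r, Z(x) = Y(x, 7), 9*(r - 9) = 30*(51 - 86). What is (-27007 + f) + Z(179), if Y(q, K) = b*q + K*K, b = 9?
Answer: -76364/3 ≈ -25455.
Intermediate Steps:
Y(q, K) = K² + 9*q (Y(q, K) = 9*q + K*K = 9*q + K² = K² + 9*q)
r = -323/3 (r = 9 + (30*(51 - 86))/9 = 9 + (30*(-35))/9 = 9 + (⅑)*(-1050) = 9 - 350/3 = -323/3 ≈ -107.67)
Z(x) = 49 + 9*x (Z(x) = 7² + 9*x = 49 + 9*x)
f = -323/3 ≈ -107.67
(-27007 + f) + Z(179) = (-27007 - 323/3) + (49 + 9*179) = -81344/3 + (49 + 1611) = -81344/3 + 1660 = -76364/3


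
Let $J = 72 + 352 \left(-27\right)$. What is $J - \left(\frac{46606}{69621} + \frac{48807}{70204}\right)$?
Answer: $- \frac{46107198675259}{4887672684} \approx -9433.4$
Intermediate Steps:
$J = -9432$ ($J = 72 - 9504 = -9432$)
$J - \left(\frac{46606}{69621} + \frac{48807}{70204}\right) = -9432 - \left(\frac{46606}{69621} + \frac{48807}{70204}\right) = -9432 - \frac{6669919771}{4887672684} = - \frac{46107198675259}{4887672684}$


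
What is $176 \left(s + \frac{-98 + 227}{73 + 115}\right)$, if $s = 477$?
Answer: $\frac{3951420}{47} \approx 84073.0$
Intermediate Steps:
$176 \left(s + \frac{-98 + 227}{73 + 115}\right) = 176 \left(477 + \frac{-98 + 227}{73 + 115}\right) = 176 \left(477 + \frac{129}{188}\right) = 176 \cdot \frac{89805}{188} = \frac{3951420}{47}$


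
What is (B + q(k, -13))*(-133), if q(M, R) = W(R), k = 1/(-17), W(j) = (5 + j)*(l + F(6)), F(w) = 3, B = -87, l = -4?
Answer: 10507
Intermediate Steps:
W(j) = -5 - j (W(j) = (5 + j)*(-4 + 3) = (5 + j)*(-1) = -5 - j)
k = -1/17 ≈ -0.058824
q(M, R) = -5 - R
(B + q(k, -13))*(-133) = (-87 + (-5 - 1*(-13)))*(-133) = (-87 + (-5 + 13))*(-133) = (-87 + 8)*(-133) = -79*(-133) = 10507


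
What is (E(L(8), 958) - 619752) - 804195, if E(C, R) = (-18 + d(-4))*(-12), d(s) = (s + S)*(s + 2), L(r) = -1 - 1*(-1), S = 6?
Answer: -1423683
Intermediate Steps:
L(r) = 0 (L(r) = -1 + 1 = 0)
d(s) = (2 + s)*(6 + s) (d(s) = (s + 6)*(s + 2) = (6 + s)*(2 + s) = (2 + s)*(6 + s))
E(C, R) = 264 (E(C, R) = (-18 + (12 + (-4)² + 8*(-4)))*(-12) = (-18 + (12 + 16 - 32))*(-12) = (-18 - 4)*(-12) = -22*(-12) = 264)
(E(L(8), 958) - 619752) - 804195 = (264 - 619752) - 804195 = -619488 - 804195 = -1423683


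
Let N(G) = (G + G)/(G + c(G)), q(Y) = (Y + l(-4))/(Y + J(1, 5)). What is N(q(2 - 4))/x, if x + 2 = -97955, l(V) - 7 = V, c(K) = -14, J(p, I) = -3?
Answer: -2/6954947 ≈ -2.8756e-7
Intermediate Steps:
l(V) = 7 + V
q(Y) = (3 + Y)/(-3 + Y) (q(Y) = (Y + (7 - 4))/(Y - 3) = (Y + 3)/(-3 + Y) = (3 + Y)/(-3 + Y))
x = -97957 (x = -2 - 97955 = -97957)
N(G) = 2*G/(-14 + G) (N(G) = (G + G)/(G - 14) = (2*G)/(-14 + G) = 2*G/(-14 + G))
N(q(2 - 4))/x = (2*((3 + (2 - 4))/(-3 + (2 - 4)))/(-14 + (3 + (2 - 4))/(-3 + (2 - 4))))/(-97957) = (2*((3 - 2)/(-3 - 2))/(-14 + (3 - 2)/(-3 - 2)))*(-1/97957) = (2*(1/(-5))/(-14 + 1/(-5)))*(-1/97957) = (2*(-⅕*1)/(-14 - ⅕*1))*(-1/97957) = (2*(-⅕)/(-14 - ⅕))*(-1/97957) = (2*(-⅕)/(-71/5))*(-1/97957) = (2*(-⅕)*(-5/71))*(-1/97957) = (2/71)*(-1/97957) = -2/6954947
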